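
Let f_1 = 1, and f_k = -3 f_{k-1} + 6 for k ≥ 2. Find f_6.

f_2 = -3(1) + 6 = 3
f_3 = -3(3) + 6 = -3
f_4 = -3(-3) + 6 = 15
f_5 = -3(15) + 6 = -39
f_6 = -3(-39) + 6 = 123

123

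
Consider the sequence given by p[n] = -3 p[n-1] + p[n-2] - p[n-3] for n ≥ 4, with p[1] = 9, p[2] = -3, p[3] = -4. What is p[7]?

-22

p[4] = -3(-4) + (-3) - 9 = 0
p[5] = -3(0) + (-4) - (-3) = -1
p[6] = -3(-1) + 0 - (-4) = 7
p[7] = -3(7) + (-1) - 0 = -22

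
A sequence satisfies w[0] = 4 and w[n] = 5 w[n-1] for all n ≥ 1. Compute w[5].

w[1] = 5·4 = 20
w[2] = 5·20 = 100
w[3] = 5·100 = 500
w[4] = 5·500 = 2500
w[5] = 5·2500 = 12500

12500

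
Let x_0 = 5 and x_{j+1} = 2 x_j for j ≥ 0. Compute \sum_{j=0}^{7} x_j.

1275

x_1 = 2(5) = 10
x_2 = 2(10) = 20
x_3 = 2(20) = 40
x_4 = 2(40) = 80
x_5 = 2(80) = 160
x_6 = 2(160) = 320
x_7 = 2(320) = 640
Sum = 5 + 10 + 20 + 40 + 80 + 160 + 320 + 640 = 1275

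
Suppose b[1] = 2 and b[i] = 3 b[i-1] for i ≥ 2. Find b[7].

1458

b[2] = 3*2 = 6
b[3] = 3*6 = 18
b[4] = 3*18 = 54
b[5] = 3*54 = 162
b[6] = 3*162 = 486
b[7] = 3*486 = 1458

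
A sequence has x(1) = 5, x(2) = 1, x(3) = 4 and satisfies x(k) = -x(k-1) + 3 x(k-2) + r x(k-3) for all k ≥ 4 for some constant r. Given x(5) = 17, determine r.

-1

x(4) = -1 + 5r
x(5) = 13 - 4r
So 13 - 4r = 17, giving r = -1.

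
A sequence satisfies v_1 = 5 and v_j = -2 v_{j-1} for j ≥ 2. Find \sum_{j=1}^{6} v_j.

v_2 = -2·5 = -10
v_3 = -2·(-10) = 20
v_4 = -2·20 = -40
v_5 = -2·(-40) = 80
v_6 = -2·80 = -160
Sum = 5 + (-10) + 20 + (-40) + 80 + (-160) = -105

-105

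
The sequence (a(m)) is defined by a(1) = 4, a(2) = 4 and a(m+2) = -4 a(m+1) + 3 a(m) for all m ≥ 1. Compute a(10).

a(3) = -4·4 + 3·4 = -4
a(4) = -4·(-4) + 3·4 = 28
a(5) = -4·28 + 3·(-4) = -124
a(6) = -4·(-124) + 3·28 = 580
a(7) = -4·580 + 3·(-124) = -2692
a(8) = -4·(-2692) + 3·580 = 12508
a(9) = -4·12508 + 3·(-2692) = -58108
a(10) = -4·(-58108) + 3·12508 = 269956

269956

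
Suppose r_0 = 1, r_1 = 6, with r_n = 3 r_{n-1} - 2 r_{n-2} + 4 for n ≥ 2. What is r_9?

r_2 = 3*6 - 2*1 + 4 = 20
r_3 = 3*20 - 2*6 + 4 = 52
r_4 = 3*52 - 2*20 + 4 = 120
r_5 = 3*120 - 2*52 + 4 = 260
r_6 = 3*260 - 2*120 + 4 = 544
r_7 = 3*544 - 2*260 + 4 = 1116
r_8 = 3*1116 - 2*544 + 4 = 2264
r_9 = 3*2264 - 2*1116 + 4 = 4564

4564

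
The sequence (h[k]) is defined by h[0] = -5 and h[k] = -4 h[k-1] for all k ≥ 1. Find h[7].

81920

h[1] = -4*(-5) = 20
h[2] = -4*20 = -80
h[3] = -4*(-80) = 320
h[4] = -4*320 = -1280
h[5] = -4*(-1280) = 5120
h[6] = -4*5120 = -20480
h[7] = -4*(-20480) = 81920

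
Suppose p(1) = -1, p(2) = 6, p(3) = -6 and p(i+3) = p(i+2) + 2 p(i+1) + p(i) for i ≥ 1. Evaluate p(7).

6

p(4) = (-6) + 2(6) + (-1) = 5
p(5) = 5 + 2(-6) + 6 = -1
p(6) = (-1) + 2(5) + (-6) = 3
p(7) = 3 + 2(-1) + 5 = 6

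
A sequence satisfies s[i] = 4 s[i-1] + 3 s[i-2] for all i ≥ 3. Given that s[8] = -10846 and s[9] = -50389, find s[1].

Rearranging, s[i-2] = (s[i] - 4 s[i-1]) / 3.
s[7] = (-50389 - 4*(-10846)) / 3 = -7005/3 = -2335
s[6] = (-10846 - 4*(-2335)) / 3 = -1506/3 = -502
s[5] = (-2335 - 4*(-502)) / 3 = -327/3 = -109
s[4] = (-502 - 4*(-109)) / 3 = -66/3 = -22
s[3] = (-109 - 4*(-22)) / 3 = -21/3 = -7
s[2] = (-22 - 4*(-7)) / 3 = 6/3 = 2
s[1] = (-7 - 4*2) / 3 = -15/3 = -5

-5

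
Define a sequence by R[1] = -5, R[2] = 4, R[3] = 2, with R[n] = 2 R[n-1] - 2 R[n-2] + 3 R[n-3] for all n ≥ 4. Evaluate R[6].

R[4] = 2(2) - 2(4) + 3(-5) = -19
R[5] = 2(-19) - 2(2) + 3(4) = -30
R[6] = 2(-30) - 2(-19) + 3(2) = -16

-16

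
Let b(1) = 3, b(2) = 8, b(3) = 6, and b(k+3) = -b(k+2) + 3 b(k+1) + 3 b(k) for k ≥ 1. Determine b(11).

b(4) = -6 + 3*8 + 3*3 = 27
b(5) = -27 + 3*6 + 3*8 = 15
b(6) = -15 + 3*27 + 3*6 = 84
b(7) = -84 + 3*15 + 3*27 = 42
b(8) = -42 + 3*84 + 3*15 = 255
b(9) = -255 + 3*42 + 3*84 = 123
b(10) = -123 + 3*255 + 3*42 = 768
b(11) = -768 + 3*123 + 3*255 = 366

366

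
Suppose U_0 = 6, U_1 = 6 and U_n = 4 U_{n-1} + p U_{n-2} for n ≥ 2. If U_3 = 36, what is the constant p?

-2

U_2 = 24 + 6p
U_3 = 96 + 30p
So 96 + 30p = 36, giving p = -2.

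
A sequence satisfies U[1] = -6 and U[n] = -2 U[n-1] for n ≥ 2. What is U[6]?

U[2] = -2*(-6) = 12
U[3] = -2*12 = -24
U[4] = -2*(-24) = 48
U[5] = -2*48 = -96
U[6] = -2*(-96) = 192

192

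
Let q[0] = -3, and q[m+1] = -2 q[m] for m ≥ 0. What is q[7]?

q[1] = -2(-3) = 6
q[2] = -2(6) = -12
q[3] = -2(-12) = 24
q[4] = -2(24) = -48
q[5] = -2(-48) = 96
q[6] = -2(96) = -192
q[7] = -2(-192) = 384

384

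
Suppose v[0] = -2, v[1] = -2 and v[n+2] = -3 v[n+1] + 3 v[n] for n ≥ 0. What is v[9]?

-14742

v[2] = -3(-2) + 3(-2) = 0
v[3] = -3(0) + 3(-2) = -6
v[4] = -3(-6) + 3(0) = 18
v[5] = -3(18) + 3(-6) = -72
v[6] = -3(-72) + 3(18) = 270
v[7] = -3(270) + 3(-72) = -1026
v[8] = -3(-1026) + 3(270) = 3888
v[9] = -3(3888) + 3(-1026) = -14742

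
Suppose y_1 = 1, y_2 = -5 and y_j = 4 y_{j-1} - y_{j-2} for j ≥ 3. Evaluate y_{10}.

y_3 = 4*(-5) - 1 = -21
y_4 = 4*(-21) - (-5) = -79
y_5 = 4*(-79) - (-21) = -295
y_6 = 4*(-295) - (-79) = -1101
y_7 = 4*(-1101) - (-295) = -4109
y_8 = 4*(-4109) - (-1101) = -15335
y_9 = 4*(-15335) - (-4109) = -57231
y_{10} = 4*(-57231) - (-15335) = -213589

-213589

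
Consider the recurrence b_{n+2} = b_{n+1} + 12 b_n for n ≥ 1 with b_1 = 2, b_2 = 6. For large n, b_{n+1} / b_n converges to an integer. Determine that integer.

The characteristic equation is r^2 - r - 12 = 0, which factors as (r - 4)(r + 3) = 0.
So the roots are 4 and -3. Since |4| > |-3| and the coefficient of 4^n is non-zero, the ratio tends to 4.

4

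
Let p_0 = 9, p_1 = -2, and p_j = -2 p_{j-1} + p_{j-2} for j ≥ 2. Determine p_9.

-5642

p_2 = -2(-2) + 9 = 13
p_3 = -2(13) + (-2) = -28
p_4 = -2(-28) + 13 = 69
p_5 = -2(69) + (-28) = -166
p_6 = -2(-166) + 69 = 401
p_7 = -2(401) + (-166) = -968
p_8 = -2(-968) + 401 = 2337
p_9 = -2(2337) + (-968) = -5642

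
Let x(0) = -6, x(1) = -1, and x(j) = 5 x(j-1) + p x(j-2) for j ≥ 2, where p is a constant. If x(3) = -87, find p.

x(2) = -5 - 6p
x(3) = -25 - 31p
So -25 - 31p = -87, giving p = 2.

2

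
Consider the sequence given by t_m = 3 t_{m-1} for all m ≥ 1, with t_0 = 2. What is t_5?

486

t_1 = 3*2 = 6
t_2 = 3*6 = 18
t_3 = 3*18 = 54
t_4 = 3*54 = 162
t_5 = 3*162 = 486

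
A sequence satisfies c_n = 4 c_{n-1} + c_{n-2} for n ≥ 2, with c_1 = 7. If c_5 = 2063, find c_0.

-1

Let c_0 = x.
c_2 = 28 + x
c_3 = 119 + 4x
c_4 = 504 + 17x
c_5 = 2135 + 72x
So 2135 + 72x = 2063, giving x = -1.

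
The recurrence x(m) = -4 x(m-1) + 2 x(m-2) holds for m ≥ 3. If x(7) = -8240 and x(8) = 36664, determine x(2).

Rearranging, x(m-2) = (x(m) + 4 x(m-1)) / 2.
x(6) = (36664 + 4·(-8240)) / 2 = 3704/2 = 1852
x(5) = (-8240 + 4·1852) / 2 = -832/2 = -416
x(4) = (1852 + 4·(-416)) / 2 = 188/2 = 94
x(3) = (-416 + 4·94) / 2 = -40/2 = -20
x(2) = (94 + 4·(-20)) / 2 = 14/2 = 7

7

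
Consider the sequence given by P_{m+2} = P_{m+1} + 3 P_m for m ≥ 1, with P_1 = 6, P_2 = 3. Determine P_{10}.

5430

P_3 = 3 + 3*6 = 21
P_4 = 21 + 3*3 = 30
P_5 = 30 + 3*21 = 93
P_6 = 93 + 3*30 = 183
P_7 = 183 + 3*93 = 462
P_8 = 462 + 3*183 = 1011
P_9 = 1011 + 3*462 = 2397
P_{10} = 2397 + 3*1011 = 5430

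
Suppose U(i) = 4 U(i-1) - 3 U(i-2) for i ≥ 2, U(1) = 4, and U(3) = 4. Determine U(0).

4

Let U(0) = y.
U(2) = 16 - 3y
U(3) = 52 - 12y
So 52 - 12y = 4, giving y = 4.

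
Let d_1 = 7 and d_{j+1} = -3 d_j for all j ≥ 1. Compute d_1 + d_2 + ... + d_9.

d_2 = -3(7) = -21
d_3 = -3(-21) = 63
d_4 = -3(63) = -189
d_5 = -3(-189) = 567
d_6 = -3(567) = -1701
d_7 = -3(-1701) = 5103
d_8 = -3(5103) = -15309
d_9 = -3(-15309) = 45927
Sum = 7 + (-21) + 63 + (-189) + 567 + (-1701) + 5103 + (-15309) + 45927 = 34447

34447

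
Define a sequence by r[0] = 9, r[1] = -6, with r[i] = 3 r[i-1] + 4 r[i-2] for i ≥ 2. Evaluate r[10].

r[2] = 3·(-6) + 4·9 = 18
r[3] = 3·18 + 4·(-6) = 30
r[4] = 3·30 + 4·18 = 162
r[5] = 3·162 + 4·30 = 606
r[6] = 3·606 + 4·162 = 2466
r[7] = 3·2466 + 4·606 = 9822
r[8] = 3·9822 + 4·2466 = 39330
r[9] = 3·39330 + 4·9822 = 157278
r[10] = 3·157278 + 4·39330 = 629154

629154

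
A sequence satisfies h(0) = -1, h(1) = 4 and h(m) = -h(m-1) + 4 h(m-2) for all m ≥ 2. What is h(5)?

152

h(2) = -4 + 4·(-1) = -8
h(3) = -(-8) + 4·4 = 24
h(4) = -24 + 4·(-8) = -56
h(5) = -(-56) + 4·24 = 152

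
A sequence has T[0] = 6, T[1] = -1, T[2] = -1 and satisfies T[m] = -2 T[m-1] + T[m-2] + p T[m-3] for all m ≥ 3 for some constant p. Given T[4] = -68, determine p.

T[3] = 1 + 6p
T[4] = -3 - 13p
So -3 - 13p = -68, giving p = 5.

5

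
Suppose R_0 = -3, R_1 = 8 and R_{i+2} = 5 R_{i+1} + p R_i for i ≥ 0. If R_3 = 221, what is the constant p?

R_2 = 40 - 3p
R_3 = 200 - 7p
So 200 - 7p = 221, giving p = -3.

-3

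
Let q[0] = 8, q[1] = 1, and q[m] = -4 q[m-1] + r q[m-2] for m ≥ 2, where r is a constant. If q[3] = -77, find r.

q[2] = -4 + 8r
q[3] = 16 - 31r
So 16 - 31r = -77, giving r = 3.

3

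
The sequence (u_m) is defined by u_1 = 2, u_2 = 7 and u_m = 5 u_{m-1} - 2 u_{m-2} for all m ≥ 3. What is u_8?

61029

u_3 = 5*7 - 2*2 = 31
u_4 = 5*31 - 2*7 = 141
u_5 = 5*141 - 2*31 = 643
u_6 = 5*643 - 2*141 = 2933
u_7 = 5*2933 - 2*643 = 13379
u_8 = 5*13379 - 2*2933 = 61029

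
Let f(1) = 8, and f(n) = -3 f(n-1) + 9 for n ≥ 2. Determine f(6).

-1395

f(2) = -3(8) + 9 = -15
f(3) = -3(-15) + 9 = 54
f(4) = -3(54) + 9 = -153
f(5) = -3(-153) + 9 = 468
f(6) = -3(468) + 9 = -1395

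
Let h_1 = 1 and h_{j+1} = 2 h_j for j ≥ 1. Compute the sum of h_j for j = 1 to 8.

h_2 = 2(1) = 2
h_3 = 2(2) = 4
h_4 = 2(4) = 8
h_5 = 2(8) = 16
h_6 = 2(16) = 32
h_7 = 2(32) = 64
h_8 = 2(64) = 128
Sum = 1 + 2 + 4 + 8 + 16 + 32 + 64 + 128 = 255

255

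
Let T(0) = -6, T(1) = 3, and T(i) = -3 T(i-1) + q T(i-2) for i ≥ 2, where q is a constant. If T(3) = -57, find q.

-4

T(2) = -9 - 6q
T(3) = 27 + 21q
So 27 + 21q = -57, giving q = -4.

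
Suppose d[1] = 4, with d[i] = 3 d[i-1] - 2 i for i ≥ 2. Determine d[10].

d[2] = 3(4) - 4 = 8
d[3] = 3(8) - 6 = 18
d[4] = 3(18) - 8 = 46
d[5] = 3(46) - 10 = 128
d[6] = 3(128) - 12 = 372
d[7] = 3(372) - 14 = 1102
d[8] = 3(1102) - 16 = 3290
d[9] = 3(3290) - 18 = 9852
d[10] = 3(9852) - 20 = 29536

29536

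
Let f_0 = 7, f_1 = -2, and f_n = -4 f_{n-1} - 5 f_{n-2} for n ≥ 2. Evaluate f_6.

-1347

f_2 = -4(-2) - 5(7) = -27
f_3 = -4(-27) - 5(-2) = 118
f_4 = -4(118) - 5(-27) = -337
f_5 = -4(-337) - 5(118) = 758
f_6 = -4(758) - 5(-337) = -1347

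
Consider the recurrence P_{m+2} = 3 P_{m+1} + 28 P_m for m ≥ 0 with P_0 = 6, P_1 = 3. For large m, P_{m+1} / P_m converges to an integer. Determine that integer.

The characteristic equation is r^2 - 3r - 28 = 0, which factors as (r - 7)(r + 4) = 0.
So the roots are 7 and -4. Since |7| > |-4| and the coefficient of 7^m is non-zero, the ratio tends to 7.

7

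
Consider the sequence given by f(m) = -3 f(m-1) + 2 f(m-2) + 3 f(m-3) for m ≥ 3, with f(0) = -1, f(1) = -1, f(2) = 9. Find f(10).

151998

f(3) = -3*9 + 2*(-1) + 3*(-1) = -32
f(4) = -3*(-32) + 2*9 + 3*(-1) = 111
f(5) = -3*111 + 2*(-32) + 3*9 = -370
f(6) = -3*(-370) + 2*111 + 3*(-32) = 1236
f(7) = -3*1236 + 2*(-370) + 3*111 = -4115
f(8) = -3*(-4115) + 2*1236 + 3*(-370) = 13707
f(9) = -3*13707 + 2*(-4115) + 3*1236 = -45643
f(10) = -3*(-45643) + 2*13707 + 3*(-4115) = 151998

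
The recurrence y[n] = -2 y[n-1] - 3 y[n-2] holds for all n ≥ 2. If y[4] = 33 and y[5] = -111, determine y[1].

Rearranging, y[n-2] = (y[n] + 2 y[n-1]) / -3.
y[3] = (-111 + 2*33) / -3 = -45/-3 = 15
y[2] = (33 + 2*15) / -3 = 63/-3 = -21
y[1] = (15 + 2*(-21)) / -3 = -27/-3 = 9

9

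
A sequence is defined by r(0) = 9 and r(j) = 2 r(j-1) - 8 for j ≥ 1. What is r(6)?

72

r(1) = 2*9 - 8 = 10
r(2) = 2*10 - 8 = 12
r(3) = 2*12 - 8 = 16
r(4) = 2*16 - 8 = 24
r(5) = 2*24 - 8 = 40
r(6) = 2*40 - 8 = 72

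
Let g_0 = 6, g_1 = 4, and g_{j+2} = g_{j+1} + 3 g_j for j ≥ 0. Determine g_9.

5938

g_2 = 4 + 3(6) = 22
g_3 = 22 + 3(4) = 34
g_4 = 34 + 3(22) = 100
g_5 = 100 + 3(34) = 202
g_6 = 202 + 3(100) = 502
g_7 = 502 + 3(202) = 1108
g_8 = 1108 + 3(502) = 2614
g_9 = 2614 + 3(1108) = 5938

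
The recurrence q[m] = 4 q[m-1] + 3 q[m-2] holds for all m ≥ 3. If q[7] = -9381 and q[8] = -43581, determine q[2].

-3

Rearranging, q[m-2] = (q[m] - 4 q[m-1]) / 3.
q[6] = (-43581 - 4*(-9381)) / 3 = -6057/3 = -2019
q[5] = (-9381 - 4*(-2019)) / 3 = -1305/3 = -435
q[4] = (-2019 - 4*(-435)) / 3 = -279/3 = -93
q[3] = (-435 - 4*(-93)) / 3 = -63/3 = -21
q[2] = (-93 - 4*(-21)) / 3 = -9/3 = -3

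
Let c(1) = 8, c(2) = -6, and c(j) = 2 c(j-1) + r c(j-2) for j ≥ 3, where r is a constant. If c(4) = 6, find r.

c(3) = -12 + 8r
c(4) = -24 + 10r
So -24 + 10r = 6, giving r = 3.

3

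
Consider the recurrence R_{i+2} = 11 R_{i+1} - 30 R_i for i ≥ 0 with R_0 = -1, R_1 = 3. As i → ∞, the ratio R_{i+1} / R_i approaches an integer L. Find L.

6

The characteristic equation is r^2 - 11r + 30 = 0, which factors as (r - 6)(r - 5) = 0.
So the roots are 6 and 5. Since |6| > |5| and the coefficient of 6^i is non-zero, the ratio tends to 6.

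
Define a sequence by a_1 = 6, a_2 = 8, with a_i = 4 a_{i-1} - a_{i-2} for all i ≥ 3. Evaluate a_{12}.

a_3 = 4*8 - 6 = 26
a_4 = 4*26 - 8 = 96
a_5 = 4*96 - 26 = 358
a_6 = 4*358 - 96 = 1336
a_7 = 4*1336 - 358 = 4986
a_8 = 4*4986 - 1336 = 18608
a_9 = 4*18608 - 4986 = 69446
a_{10} = 4*69446 - 18608 = 259176
a_{11} = 4*259176 - 69446 = 967258
a_{12} = 4*967258 - 259176 = 3609856

3609856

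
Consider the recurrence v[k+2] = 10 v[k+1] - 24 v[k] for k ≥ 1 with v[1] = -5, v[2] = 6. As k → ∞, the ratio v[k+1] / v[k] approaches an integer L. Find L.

6

The characteristic equation is r^2 - 10r + 24 = 0, which factors as (r - 6)(r - 4) = 0.
So the roots are 6 and 4. Since |6| > |4| and the coefficient of 6^k is non-zero, the ratio tends to 6.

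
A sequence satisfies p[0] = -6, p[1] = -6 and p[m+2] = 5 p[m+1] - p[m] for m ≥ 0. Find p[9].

p[2] = 5(-6) - (-6) = -24
p[3] = 5(-24) - (-6) = -114
p[4] = 5(-114) - (-24) = -546
p[5] = 5(-546) - (-114) = -2616
p[6] = 5(-2616) - (-546) = -12534
p[7] = 5(-12534) - (-2616) = -60054
p[8] = 5(-60054) - (-12534) = -287736
p[9] = 5(-287736) - (-60054) = -1378626

-1378626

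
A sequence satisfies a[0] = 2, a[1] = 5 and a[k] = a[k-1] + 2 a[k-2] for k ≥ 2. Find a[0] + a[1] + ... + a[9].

2387

a[2] = 5 + 2·2 = 9
a[3] = 9 + 2·5 = 19
a[4] = 19 + 2·9 = 37
a[5] = 37 + 2·19 = 75
a[6] = 75 + 2·37 = 149
a[7] = 149 + 2·75 = 299
a[8] = 299 + 2·149 = 597
a[9] = 597 + 2·299 = 1195
Sum = 2 + 5 + 9 + 19 + 37 + 75 + 149 + 299 + 597 + 1195 = 2387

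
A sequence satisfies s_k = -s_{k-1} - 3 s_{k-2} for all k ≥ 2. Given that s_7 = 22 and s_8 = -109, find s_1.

-2

Rearranging, s_{k-2} = (s_k + s_{k-1}) / -3.
s_6 = (-109 + 22) / -3 = -87/-3 = 29
s_5 = (22 + 29) / -3 = 51/-3 = -17
s_4 = (29 + (-17)) / -3 = 12/-3 = -4
s_3 = (-17 + (-4)) / -3 = -21/-3 = 7
s_2 = (-4 + 7) / -3 = 3/-3 = -1
s_1 = (7 + (-1)) / -3 = 6/-3 = -2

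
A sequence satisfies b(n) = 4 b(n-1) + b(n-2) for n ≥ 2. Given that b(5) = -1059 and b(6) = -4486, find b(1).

-3

Rearranging, b(n-2) = b(n) - 4 b(n-1).
b(4) = -4486 - 4·(-1059) = -250
b(3) = -1059 - 4·(-250) = -59
b(2) = -250 - 4·(-59) = -14
b(1) = -59 - 4·(-14) = -3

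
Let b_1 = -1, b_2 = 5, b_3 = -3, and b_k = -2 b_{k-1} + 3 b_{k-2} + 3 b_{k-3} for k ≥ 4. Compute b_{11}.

-13674

b_4 = -2*(-3) + 3*5 + 3*(-1) = 18
b_5 = -2*18 + 3*(-3) + 3*5 = -30
b_6 = -2*(-30) + 3*18 + 3*(-3) = 105
b_7 = -2*105 + 3*(-30) + 3*18 = -246
b_8 = -2*(-246) + 3*105 + 3*(-30) = 717
b_9 = -2*717 + 3*(-246) + 3*105 = -1857
b_{10} = -2*(-1857) + 3*717 + 3*(-246) = 5127
b_{11} = -2*5127 + 3*(-1857) + 3*717 = -13674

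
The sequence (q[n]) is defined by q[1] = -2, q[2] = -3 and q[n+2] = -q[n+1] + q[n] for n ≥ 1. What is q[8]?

q[3] = -(-3) + (-2) = 1
q[4] = -1 + (-3) = -4
q[5] = -(-4) + 1 = 5
q[6] = -5 + (-4) = -9
q[7] = -(-9) + 5 = 14
q[8] = -14 + (-9) = -23

-23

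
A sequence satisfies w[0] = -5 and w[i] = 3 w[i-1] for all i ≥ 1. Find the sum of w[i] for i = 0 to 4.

-605

w[1] = 3(-5) = -15
w[2] = 3(-15) = -45
w[3] = 3(-45) = -135
w[4] = 3(-135) = -405
Sum = (-5) + (-15) + (-45) + (-135) + (-405) = -605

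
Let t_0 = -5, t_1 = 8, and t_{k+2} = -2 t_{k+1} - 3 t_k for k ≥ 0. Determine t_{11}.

-1774

t_2 = -2·8 - 3·(-5) = -1
t_3 = -2·(-1) - 3·8 = -22
t_4 = -2·(-22) - 3·(-1) = 47
t_5 = -2·47 - 3·(-22) = -28
t_6 = -2·(-28) - 3·47 = -85
t_7 = -2·(-85) - 3·(-28) = 254
t_8 = -2·254 - 3·(-85) = -253
t_9 = -2·(-253) - 3·254 = -256
t_{10} = -2·(-256) - 3·(-253) = 1271
t_{11} = -2·1271 - 3·(-256) = -1774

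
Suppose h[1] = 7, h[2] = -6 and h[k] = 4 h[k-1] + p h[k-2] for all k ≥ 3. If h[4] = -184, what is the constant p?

h[3] = -24 + 7p
h[4] = -96 + 22p
So -96 + 22p = -184, giving p = -4.

-4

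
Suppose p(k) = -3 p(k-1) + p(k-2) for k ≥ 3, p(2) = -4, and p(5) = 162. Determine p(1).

3

Let p(1) = z.
p(3) = 12 + z
p(4) = -40 - 3z
p(5) = 132 + 10z
So 132 + 10z = 162, giving z = 3.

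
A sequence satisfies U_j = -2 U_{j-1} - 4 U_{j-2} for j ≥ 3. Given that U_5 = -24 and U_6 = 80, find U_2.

Rearranging, U_{j-2} = (U_j + 2 U_{j-1}) / -4.
U_4 = (80 + 2(-24)) / -4 = 32/-4 = -8
U_3 = (-24 + 2(-8)) / -4 = -40/-4 = 10
U_2 = (-8 + 2(10)) / -4 = 12/-4 = -3

-3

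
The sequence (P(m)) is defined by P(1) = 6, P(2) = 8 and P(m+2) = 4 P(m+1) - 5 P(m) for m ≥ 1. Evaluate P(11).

P(3) = 4(8) - 5(6) = 2
P(4) = 4(2) - 5(8) = -32
P(5) = 4(-32) - 5(2) = -138
P(6) = 4(-138) - 5(-32) = -392
P(7) = 4(-392) - 5(-138) = -878
P(8) = 4(-878) - 5(-392) = -1552
P(9) = 4(-1552) - 5(-878) = -1818
P(10) = 4(-1818) - 5(-1552) = 488
P(11) = 4(488) - 5(-1818) = 11042

11042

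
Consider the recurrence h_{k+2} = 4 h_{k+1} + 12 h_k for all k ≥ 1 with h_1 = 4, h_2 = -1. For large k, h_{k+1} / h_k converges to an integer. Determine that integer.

The characteristic equation is r^2 - 4r - 12 = 0, which factors as (r - 6)(r + 2) = 0.
So the roots are 6 and -2. Since |6| > |-2| and the coefficient of 6^k is non-zero, the ratio tends to 6.

6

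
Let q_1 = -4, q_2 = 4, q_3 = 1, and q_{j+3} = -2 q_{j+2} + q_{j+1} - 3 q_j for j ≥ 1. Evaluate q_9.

-1974

q_4 = -2*1 + 4 - 3*(-4) = 14
q_5 = -2*14 + 1 - 3*4 = -39
q_6 = -2*(-39) + 14 - 3*1 = 89
q_7 = -2*89 + (-39) - 3*14 = -259
q_8 = -2*(-259) + 89 - 3*(-39) = 724
q_9 = -2*724 + (-259) - 3*89 = -1974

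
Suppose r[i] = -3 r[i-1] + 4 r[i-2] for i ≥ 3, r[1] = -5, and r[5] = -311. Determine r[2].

Let r[2] = v.
r[3] = -20 - 3v
r[4] = 60 + 13v
r[5] = -260 - 51v
So -260 - 51v = -311, giving v = 1.

1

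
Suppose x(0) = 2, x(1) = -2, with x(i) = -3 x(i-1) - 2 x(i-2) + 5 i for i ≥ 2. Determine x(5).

x(2) = -3·(-2) - 2·2 + 10 = 12
x(3) = -3·12 - 2·(-2) + 15 = -17
x(4) = -3·(-17) - 2·12 + 20 = 47
x(5) = -3·47 - 2·(-17) + 25 = -82

-82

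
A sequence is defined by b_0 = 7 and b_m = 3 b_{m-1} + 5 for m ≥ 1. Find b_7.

b_1 = 3(7) + 5 = 26
b_2 = 3(26) + 5 = 83
b_3 = 3(83) + 5 = 254
b_4 = 3(254) + 5 = 767
b_5 = 3(767) + 5 = 2306
b_6 = 3(2306) + 5 = 6923
b_7 = 3(6923) + 5 = 20774

20774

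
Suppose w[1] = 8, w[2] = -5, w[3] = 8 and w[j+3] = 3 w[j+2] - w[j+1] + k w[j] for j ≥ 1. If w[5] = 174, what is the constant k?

w[4] = 29 + 8k
w[5] = 79 + 19k
So 79 + 19k = 174, giving k = 5.

5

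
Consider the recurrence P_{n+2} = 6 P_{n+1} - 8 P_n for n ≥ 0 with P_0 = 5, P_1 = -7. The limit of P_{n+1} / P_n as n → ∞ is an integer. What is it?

4

The characteristic equation is r^2 - 6r + 8 = 0, which factors as (r - 4)(r - 2) = 0.
So the roots are 4 and 2. Since |4| > |2| and the coefficient of 4^n is non-zero, the ratio tends to 4.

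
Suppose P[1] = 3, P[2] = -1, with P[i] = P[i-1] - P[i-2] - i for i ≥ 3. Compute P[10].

-16

P[3] = (-1) - 3 - 3 = -7
P[4] = (-7) - (-1) - 4 = -10
P[5] = (-10) - (-7) - 5 = -8
P[6] = (-8) - (-10) - 6 = -4
P[7] = (-4) - (-8) - 7 = -3
P[8] = (-3) - (-4) - 8 = -7
P[9] = (-7) - (-3) - 9 = -13
P[10] = (-13) - (-7) - 10 = -16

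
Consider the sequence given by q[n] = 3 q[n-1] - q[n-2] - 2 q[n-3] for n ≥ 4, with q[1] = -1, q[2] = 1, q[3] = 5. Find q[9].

1013

q[4] = 3(5) - 1 - 2(-1) = 16
q[5] = 3(16) - 5 - 2(1) = 41
q[6] = 3(41) - 16 - 2(5) = 97
q[7] = 3(97) - 41 - 2(16) = 218
q[8] = 3(218) - 97 - 2(41) = 475
q[9] = 3(475) - 218 - 2(97) = 1013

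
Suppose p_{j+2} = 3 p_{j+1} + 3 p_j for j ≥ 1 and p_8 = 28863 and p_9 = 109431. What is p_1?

6

Rearranging, p_{j-2} = (p_j - 3 p_{j-1}) / 3.
p_7 = (109431 - 3·28863) / 3 = 22842/3 = 7614
p_6 = (28863 - 3·7614) / 3 = 6021/3 = 2007
p_5 = (7614 - 3·2007) / 3 = 1593/3 = 531
p_4 = (2007 - 3·531) / 3 = 414/3 = 138
p_3 = (531 - 3·138) / 3 = 117/3 = 39
p_2 = (138 - 3·39) / 3 = 21/3 = 7
p_1 = (39 - 3·7) / 3 = 18/3 = 6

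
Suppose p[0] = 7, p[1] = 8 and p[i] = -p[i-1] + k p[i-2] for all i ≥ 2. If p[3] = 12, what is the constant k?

p[2] = -8 + 7k
p[3] = 8 + k
So 8 + k = 12, giving k = 4.

4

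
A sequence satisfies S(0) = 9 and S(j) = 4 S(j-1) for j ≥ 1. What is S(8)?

S(1) = 4*9 = 36
S(2) = 4*36 = 144
S(3) = 4*144 = 576
S(4) = 4*576 = 2304
S(5) = 4*2304 = 9216
S(6) = 4*9216 = 36864
S(7) = 4*36864 = 147456
S(8) = 4*147456 = 589824

589824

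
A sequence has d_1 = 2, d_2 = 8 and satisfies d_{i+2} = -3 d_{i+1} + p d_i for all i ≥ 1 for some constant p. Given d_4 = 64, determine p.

d_3 = -24 + 2p
d_4 = 72 + 2p
So 72 + 2p = 64, giving p = -4.

-4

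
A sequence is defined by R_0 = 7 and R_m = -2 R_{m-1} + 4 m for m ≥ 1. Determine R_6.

400

R_1 = -2*7 + 4 = -10
R_2 = -2*(-10) + 8 = 28
R_3 = -2*28 + 12 = -44
R_4 = -2*(-44) + 16 = 104
R_5 = -2*104 + 20 = -188
R_6 = -2*(-188) + 24 = 400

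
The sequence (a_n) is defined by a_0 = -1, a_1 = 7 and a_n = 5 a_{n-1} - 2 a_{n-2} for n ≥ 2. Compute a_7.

a_2 = 5(7) - 2(-1) = 37
a_3 = 5(37) - 2(7) = 171
a_4 = 5(171) - 2(37) = 781
a_5 = 5(781) - 2(171) = 3563
a_6 = 5(3563) - 2(781) = 16253
a_7 = 5(16253) - 2(3563) = 74139

74139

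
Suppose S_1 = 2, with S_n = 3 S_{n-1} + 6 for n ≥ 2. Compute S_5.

402

S_2 = 3*2 + 6 = 12
S_3 = 3*12 + 6 = 42
S_4 = 3*42 + 6 = 132
S_5 = 3*132 + 6 = 402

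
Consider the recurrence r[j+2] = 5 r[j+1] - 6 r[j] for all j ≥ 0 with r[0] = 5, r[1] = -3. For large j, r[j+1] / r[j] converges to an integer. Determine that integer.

The characteristic equation is r^2 - 5r + 6 = 0, which factors as (r - 3)(r - 2) = 0.
So the roots are 3 and 2. Since |3| > |2| and the coefficient of 3^j is non-zero, the ratio tends to 3.

3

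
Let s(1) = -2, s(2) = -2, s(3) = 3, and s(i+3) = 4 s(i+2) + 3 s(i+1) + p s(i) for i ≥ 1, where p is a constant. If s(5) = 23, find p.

1

s(4) = 6 - 2p
s(5) = 33 - 10p
So 33 - 10p = 23, giving p = 1.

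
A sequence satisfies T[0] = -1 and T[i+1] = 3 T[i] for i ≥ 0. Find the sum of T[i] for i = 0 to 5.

T[1] = 3·(-1) = -3
T[2] = 3·(-3) = -9
T[3] = 3·(-9) = -27
T[4] = 3·(-27) = -81
T[5] = 3·(-81) = -243
Sum = (-1) + (-3) + (-9) + (-27) + (-81) + (-243) = -364

-364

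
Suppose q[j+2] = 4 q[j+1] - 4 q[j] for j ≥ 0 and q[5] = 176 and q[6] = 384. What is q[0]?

3

Rearranging, q[j-2] = (q[j] - 4 q[j-1]) / -4.
q[4] = (384 - 4(176)) / -4 = -320/-4 = 80
q[3] = (176 - 4(80)) / -4 = -144/-4 = 36
q[2] = (80 - 4(36)) / -4 = -64/-4 = 16
q[1] = (36 - 4(16)) / -4 = -28/-4 = 7
q[0] = (16 - 4(7)) / -4 = -12/-4 = 3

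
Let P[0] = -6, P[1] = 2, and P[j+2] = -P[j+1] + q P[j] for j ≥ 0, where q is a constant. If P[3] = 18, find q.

2

P[2] = -2 - 6q
P[3] = 2 + 8q
So 2 + 8q = 18, giving q = 2.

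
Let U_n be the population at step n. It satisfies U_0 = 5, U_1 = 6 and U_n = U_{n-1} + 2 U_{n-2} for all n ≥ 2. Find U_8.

U_2 = 6 + 2(5) = 16
U_3 = 16 + 2(6) = 28
U_4 = 28 + 2(16) = 60
U_5 = 60 + 2(28) = 116
U_6 = 116 + 2(60) = 236
U_7 = 236 + 2(116) = 468
U_8 = 468 + 2(236) = 940

940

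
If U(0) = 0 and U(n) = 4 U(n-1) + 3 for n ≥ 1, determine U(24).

The fixed point is 3/(1 - 4) = -1, so U(n) + 1 = 4(U(n-1) + 1).
Hence U(n) = 1·4^n - 1.
U(24) = 1·4^{24} - 1 = 1·281474976710656 - 1 = 281474976710655.

281474976710655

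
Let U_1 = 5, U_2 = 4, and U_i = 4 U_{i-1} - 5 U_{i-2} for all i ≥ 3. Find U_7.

U_3 = 4*4 - 5*5 = -9
U_4 = 4*(-9) - 5*4 = -56
U_5 = 4*(-56) - 5*(-9) = -179
U_6 = 4*(-179) - 5*(-56) = -436
U_7 = 4*(-436) - 5*(-179) = -849

-849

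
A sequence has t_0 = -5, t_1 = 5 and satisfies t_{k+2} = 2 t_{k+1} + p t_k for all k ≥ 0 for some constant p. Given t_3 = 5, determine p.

t_2 = 10 - 5p
t_3 = 20 - 5p
So 20 - 5p = 5, giving p = 3.

3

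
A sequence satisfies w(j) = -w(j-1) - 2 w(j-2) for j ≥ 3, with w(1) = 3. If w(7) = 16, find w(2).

Let w(2) = v.
w(3) = -6 - v
w(4) = 6 - v
w(5) = 6 + 3v
w(6) = -18 - v
w(7) = 6 - 5v
So 6 - 5v = 16, giving v = -2.

-2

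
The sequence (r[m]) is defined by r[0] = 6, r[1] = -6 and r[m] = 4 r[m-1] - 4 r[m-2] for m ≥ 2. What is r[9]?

-38400

r[2] = 4*(-6) - 4*6 = -48
r[3] = 4*(-48) - 4*(-6) = -168
r[4] = 4*(-168) - 4*(-48) = -480
r[5] = 4*(-480) - 4*(-168) = -1248
r[6] = 4*(-1248) - 4*(-480) = -3072
r[7] = 4*(-3072) - 4*(-1248) = -7296
r[8] = 4*(-7296) - 4*(-3072) = -16896
r[9] = 4*(-16896) - 4*(-7296) = -38400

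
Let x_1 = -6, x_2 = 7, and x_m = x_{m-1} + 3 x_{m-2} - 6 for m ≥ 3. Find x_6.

x_3 = 7 + 3·(-6) - 6 = -17
x_4 = (-17) + 3·7 - 6 = -2
x_5 = (-2) + 3·(-17) - 6 = -59
x_6 = (-59) + 3·(-2) - 6 = -71

-71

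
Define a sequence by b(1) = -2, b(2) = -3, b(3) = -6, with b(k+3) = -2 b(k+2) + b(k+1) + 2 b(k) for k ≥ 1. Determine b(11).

b(4) = -2·(-6) + (-3) + 2·(-2) = 5
b(5) = -2·5 + (-6) + 2·(-3) = -22
b(6) = -2·(-22) + 5 + 2·(-6) = 37
b(7) = -2·37 + (-22) + 2·5 = -86
b(8) = -2·(-86) + 37 + 2·(-22) = 165
b(9) = -2·165 + (-86) + 2·37 = -342
b(10) = -2·(-342) + 165 + 2·(-86) = 677
b(11) = -2·677 + (-342) + 2·165 = -1366

-1366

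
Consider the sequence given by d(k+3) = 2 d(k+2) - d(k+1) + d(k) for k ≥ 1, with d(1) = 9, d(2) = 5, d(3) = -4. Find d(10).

d(4) = 2·(-4) - 5 + 9 = -4
d(5) = 2·(-4) - (-4) + 5 = 1
d(6) = 2·1 - (-4) + (-4) = 2
d(7) = 2·2 - 1 + (-4) = -1
d(8) = 2·(-1) - 2 + 1 = -3
d(9) = 2·(-3) - (-1) + 2 = -3
d(10) = 2·(-3) - (-3) + (-1) = -4

-4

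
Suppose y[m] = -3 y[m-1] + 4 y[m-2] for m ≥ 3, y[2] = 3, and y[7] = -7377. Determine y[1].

Let y[1] = x.
y[3] = -9 + 4x
y[4] = 39 - 12x
y[5] = -153 + 52x
y[6] = 615 - 204x
y[7] = -2457 + 820x
So -2457 + 820x = -7377, giving x = -6.

-6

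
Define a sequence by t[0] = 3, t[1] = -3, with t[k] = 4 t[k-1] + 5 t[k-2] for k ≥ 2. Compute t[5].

t[2] = 4*(-3) + 5*3 = 3
t[3] = 4*3 + 5*(-3) = -3
t[4] = 4*(-3) + 5*3 = 3
t[5] = 4*3 + 5*(-3) = -3

-3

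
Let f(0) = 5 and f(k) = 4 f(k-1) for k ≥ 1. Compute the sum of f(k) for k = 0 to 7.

f(1) = 4·5 = 20
f(2) = 4·20 = 80
f(3) = 4·80 = 320
f(4) = 4·320 = 1280
f(5) = 4·1280 = 5120
f(6) = 4·5120 = 20480
f(7) = 4·20480 = 81920
Sum = 5 + 20 + 80 + 320 + 1280 + 5120 + 20480 + 81920 = 109225

109225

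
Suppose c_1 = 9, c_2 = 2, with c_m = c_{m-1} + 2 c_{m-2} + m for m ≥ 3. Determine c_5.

82

c_3 = 2 + 2(9) + 3 = 23
c_4 = 23 + 2(2) + 4 = 31
c_5 = 31 + 2(23) + 5 = 82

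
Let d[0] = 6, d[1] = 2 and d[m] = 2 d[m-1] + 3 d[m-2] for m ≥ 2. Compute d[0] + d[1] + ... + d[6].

d[2] = 2(2) + 3(6) = 22
d[3] = 2(22) + 3(2) = 50
d[4] = 2(50) + 3(22) = 166
d[5] = 2(166) + 3(50) = 482
d[6] = 2(482) + 3(166) = 1462
Sum = 6 + 2 + 22 + 50 + 166 + 482 + 1462 = 2190

2190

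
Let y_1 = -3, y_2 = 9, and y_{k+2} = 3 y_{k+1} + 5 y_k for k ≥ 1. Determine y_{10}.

403029

y_3 = 3(9) + 5(-3) = 12
y_4 = 3(12) + 5(9) = 81
y_5 = 3(81) + 5(12) = 303
y_6 = 3(303) + 5(81) = 1314
y_7 = 3(1314) + 5(303) = 5457
y_8 = 3(5457) + 5(1314) = 22941
y_9 = 3(22941) + 5(5457) = 96108
y_{10} = 3(96108) + 5(22941) = 403029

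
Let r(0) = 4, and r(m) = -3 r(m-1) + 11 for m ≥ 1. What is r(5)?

r(1) = -3*4 + 11 = -1
r(2) = -3*(-1) + 11 = 14
r(3) = -3*14 + 11 = -31
r(4) = -3*(-31) + 11 = 104
r(5) = -3*104 + 11 = -301

-301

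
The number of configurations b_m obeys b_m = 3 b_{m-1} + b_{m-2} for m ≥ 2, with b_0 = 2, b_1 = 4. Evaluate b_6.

1658

b_2 = 3*4 + 2 = 14
b_3 = 3*14 + 4 = 46
b_4 = 3*46 + 14 = 152
b_5 = 3*152 + 46 = 502
b_6 = 3*502 + 152 = 1658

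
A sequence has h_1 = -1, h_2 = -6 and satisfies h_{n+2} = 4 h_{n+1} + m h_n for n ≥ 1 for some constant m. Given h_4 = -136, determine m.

4

h_3 = -24 - m
h_4 = -96 - 10m
So -96 - 10m = -136, giving m = 4.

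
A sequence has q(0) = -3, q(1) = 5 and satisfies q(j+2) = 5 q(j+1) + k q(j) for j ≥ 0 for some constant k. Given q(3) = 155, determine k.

-3

q(2) = 25 - 3k
q(3) = 125 - 10k
So 125 - 10k = 155, giving k = -3.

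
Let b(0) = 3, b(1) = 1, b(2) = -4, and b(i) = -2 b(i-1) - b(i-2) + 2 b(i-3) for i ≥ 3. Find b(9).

b(3) = -2·(-4) - 1 + 2·3 = 13
b(4) = -2·13 - (-4) + 2·1 = -20
b(5) = -2·(-20) - 13 + 2·(-4) = 19
b(6) = -2·19 - (-20) + 2·13 = 8
b(7) = -2·8 - 19 + 2·(-20) = -75
b(8) = -2·(-75) - 8 + 2·19 = 180
b(9) = -2·180 - (-75) + 2·8 = -269

-269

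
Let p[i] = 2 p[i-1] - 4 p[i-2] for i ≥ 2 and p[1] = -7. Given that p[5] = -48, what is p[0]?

Let p[0] = v.
p[2] = -14 - 4v
p[3] = -8v
p[4] = 56
p[5] = 112 + 32v
So 112 + 32v = -48, giving v = -5.

-5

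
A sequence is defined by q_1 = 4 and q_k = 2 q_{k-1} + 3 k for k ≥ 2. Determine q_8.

1634

q_2 = 2·4 + 6 = 14
q_3 = 2·14 + 9 = 37
q_4 = 2·37 + 12 = 86
q_5 = 2·86 + 15 = 187
q_6 = 2·187 + 18 = 392
q_7 = 2·392 + 21 = 805
q_8 = 2·805 + 24 = 1634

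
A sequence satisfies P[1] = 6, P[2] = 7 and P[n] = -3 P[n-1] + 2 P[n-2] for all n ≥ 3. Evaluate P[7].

P[3] = -3*7 + 2*6 = -9
P[4] = -3*(-9) + 2*7 = 41
P[5] = -3*41 + 2*(-9) = -141
P[6] = -3*(-141) + 2*41 = 505
P[7] = -3*505 + 2*(-141) = -1797

-1797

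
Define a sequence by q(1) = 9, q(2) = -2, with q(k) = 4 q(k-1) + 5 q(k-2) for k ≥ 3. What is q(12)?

56966138

q(3) = 4·(-2) + 5·9 = 37
q(4) = 4·37 + 5·(-2) = 138
q(5) = 4·138 + 5·37 = 737
q(6) = 4·737 + 5·138 = 3638
q(7) = 4·3638 + 5·737 = 18237
q(8) = 4·18237 + 5·3638 = 91138
q(9) = 4·91138 + 5·18237 = 455737
q(10) = 4·455737 + 5·91138 = 2278638
q(11) = 4·2278638 + 5·455737 = 11393237
q(12) = 4·11393237 + 5·2278638 = 56966138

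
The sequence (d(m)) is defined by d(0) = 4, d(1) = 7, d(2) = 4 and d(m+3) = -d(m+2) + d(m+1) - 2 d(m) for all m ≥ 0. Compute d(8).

40

d(3) = -4 + 7 - 2(4) = -5
d(4) = -(-5) + 4 - 2(7) = -5
d(5) = -(-5) + (-5) - 2(4) = -8
d(6) = -(-8) + (-5) - 2(-5) = 13
d(7) = -13 + (-8) - 2(-5) = -11
d(8) = -(-11) + 13 - 2(-8) = 40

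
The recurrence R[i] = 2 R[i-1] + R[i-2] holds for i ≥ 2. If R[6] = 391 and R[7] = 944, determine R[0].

Rearranging, R[i-2] = R[i] - 2 R[i-1].
R[5] = 944 - 2(391) = 162
R[4] = 391 - 2(162) = 67
R[3] = 162 - 2(67) = 28
R[2] = 67 - 2(28) = 11
R[1] = 28 - 2(11) = 6
R[0] = 11 - 2(6) = -1

-1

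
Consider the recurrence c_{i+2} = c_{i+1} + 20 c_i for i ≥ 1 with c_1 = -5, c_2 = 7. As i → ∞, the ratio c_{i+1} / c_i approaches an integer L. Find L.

5

The characteristic equation is r^2 - r - 20 = 0, which factors as (r - 5)(r + 4) = 0.
So the roots are 5 and -4. Since |5| > |-4| and the coefficient of 5^i is non-zero, the ratio tends to 5.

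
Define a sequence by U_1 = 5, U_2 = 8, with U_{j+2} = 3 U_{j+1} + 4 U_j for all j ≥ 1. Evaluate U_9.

U_3 = 3(8) + 4(5) = 44
U_4 = 3(44) + 4(8) = 164
U_5 = 3(164) + 4(44) = 668
U_6 = 3(668) + 4(164) = 2660
U_7 = 3(2660) + 4(668) = 10652
U_8 = 3(10652) + 4(2660) = 42596
U_9 = 3(42596) + 4(10652) = 170396

170396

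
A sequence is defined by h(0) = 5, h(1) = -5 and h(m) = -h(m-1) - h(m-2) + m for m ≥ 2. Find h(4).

h(2) = -(-5) - 5 + 2 = 2
h(3) = -2 - (-5) + 3 = 6
h(4) = -6 - 2 + 4 = -4

-4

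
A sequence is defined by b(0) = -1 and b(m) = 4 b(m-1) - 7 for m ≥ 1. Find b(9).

-873811

b(1) = 4·(-1) - 7 = -11
b(2) = 4·(-11) - 7 = -51
b(3) = 4·(-51) - 7 = -211
b(4) = 4·(-211) - 7 = -851
b(5) = 4·(-851) - 7 = -3411
b(6) = 4·(-3411) - 7 = -13651
b(7) = 4·(-13651) - 7 = -54611
b(8) = 4·(-54611) - 7 = -218451
b(9) = 4·(-218451) - 7 = -873811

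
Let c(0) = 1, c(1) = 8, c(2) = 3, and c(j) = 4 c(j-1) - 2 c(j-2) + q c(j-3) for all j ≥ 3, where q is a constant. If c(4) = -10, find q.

1

c(3) = -4 + q
c(4) = -22 + 12q
So -22 + 12q = -10, giving q = 1.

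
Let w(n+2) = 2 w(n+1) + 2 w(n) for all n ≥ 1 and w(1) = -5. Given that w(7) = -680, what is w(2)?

-2

Let w(2) = x.
w(3) = -10 + 2x
w(4) = -20 + 6x
w(5) = -60 + 16x
w(6) = -160 + 44x
w(7) = -440 + 120x
So -440 + 120x = -680, giving x = -2.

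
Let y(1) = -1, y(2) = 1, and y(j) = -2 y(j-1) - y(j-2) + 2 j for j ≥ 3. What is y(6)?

y(3) = -2*1 - (-1) + 6 = 5
y(4) = -2*5 - 1 + 8 = -3
y(5) = -2*(-3) - 5 + 10 = 11
y(6) = -2*11 - (-3) + 12 = -7

-7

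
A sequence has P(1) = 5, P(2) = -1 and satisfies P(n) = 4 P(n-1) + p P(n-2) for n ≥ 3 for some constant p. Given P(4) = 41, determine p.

P(3) = -4 + 5p
P(4) = -16 + 19p
So -16 + 19p = 41, giving p = 3.

3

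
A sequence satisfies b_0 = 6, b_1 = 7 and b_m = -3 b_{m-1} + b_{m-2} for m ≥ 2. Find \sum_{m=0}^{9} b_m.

b_2 = -3·7 + 6 = -15
b_3 = -3·(-15) + 7 = 52
b_4 = -3·52 + (-15) = -171
b_5 = -3·(-171) + 52 = 565
b_6 = -3·565 + (-171) = -1866
b_7 = -3·(-1866) + 565 = 6163
b_8 = -3·6163 + (-1866) = -20355
b_9 = -3·(-20355) + 6163 = 67228
Sum = 6 + 7 + (-15) + 52 + (-171) + 565 + (-1866) + 6163 + (-20355) + 67228 = 51614

51614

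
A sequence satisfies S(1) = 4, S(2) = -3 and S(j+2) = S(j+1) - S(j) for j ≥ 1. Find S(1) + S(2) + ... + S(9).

-6

S(3) = (-3) - 4 = -7
S(4) = (-7) - (-3) = -4
S(5) = (-4) - (-7) = 3
S(6) = 3 - (-4) = 7
S(7) = 7 - 3 = 4
S(8) = 4 - 7 = -3
S(9) = (-3) - 4 = -7
Sum = 4 + (-3) + (-7) + (-4) + 3 + 7 + 4 + (-3) + (-7) = -6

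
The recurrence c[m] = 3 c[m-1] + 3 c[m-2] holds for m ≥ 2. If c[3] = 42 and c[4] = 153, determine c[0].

Rearranging, c[m-2] = (c[m] - 3 c[m-1]) / 3.
c[2] = (153 - 3(42)) / 3 = 27/3 = 9
c[1] = (42 - 3(9)) / 3 = 15/3 = 5
c[0] = (9 - 3(5)) / 3 = -6/3 = -2

-2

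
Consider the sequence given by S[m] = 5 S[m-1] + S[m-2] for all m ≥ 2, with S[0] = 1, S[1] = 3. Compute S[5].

S[2] = 5*3 + 1 = 16
S[3] = 5*16 + 3 = 83
S[4] = 5*83 + 16 = 431
S[5] = 5*431 + 83 = 2238

2238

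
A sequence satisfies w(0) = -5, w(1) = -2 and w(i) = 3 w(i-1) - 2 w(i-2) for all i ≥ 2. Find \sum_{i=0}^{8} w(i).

1461

w(2) = 3*(-2) - 2*(-5) = 4
w(3) = 3*4 - 2*(-2) = 16
w(4) = 3*16 - 2*4 = 40
w(5) = 3*40 - 2*16 = 88
w(6) = 3*88 - 2*40 = 184
w(7) = 3*184 - 2*88 = 376
w(8) = 3*376 - 2*184 = 760
Sum = (-5) + (-2) + 4 + 16 + 40 + 88 + 184 + 376 + 760 = 1461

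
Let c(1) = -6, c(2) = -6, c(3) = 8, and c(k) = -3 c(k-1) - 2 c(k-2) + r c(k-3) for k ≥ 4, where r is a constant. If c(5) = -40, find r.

c(4) = -12 - 6r
c(5) = 20 + 12r
So 20 + 12r = -40, giving r = -5.

-5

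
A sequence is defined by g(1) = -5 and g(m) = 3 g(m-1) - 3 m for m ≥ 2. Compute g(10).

g(2) = 3*(-5) - 6 = -21
g(3) = 3*(-21) - 9 = -72
g(4) = 3*(-72) - 12 = -228
g(5) = 3*(-228) - 15 = -699
g(6) = 3*(-699) - 18 = -2115
g(7) = 3*(-2115) - 21 = -6366
g(8) = 3*(-6366) - 24 = -19122
g(9) = 3*(-19122) - 27 = -57393
g(10) = 3*(-57393) - 30 = -172209

-172209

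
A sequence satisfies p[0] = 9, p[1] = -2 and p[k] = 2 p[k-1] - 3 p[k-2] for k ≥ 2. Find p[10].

p[2] = 2·(-2) - 3·9 = -31
p[3] = 2·(-31) - 3·(-2) = -56
p[4] = 2·(-56) - 3·(-31) = -19
p[5] = 2·(-19) - 3·(-56) = 130
p[6] = 2·130 - 3·(-19) = 317
p[7] = 2·317 - 3·130 = 244
p[8] = 2·244 - 3·317 = -463
p[9] = 2·(-463) - 3·244 = -1658
p[10] = 2·(-1658) - 3·(-463) = -1927

-1927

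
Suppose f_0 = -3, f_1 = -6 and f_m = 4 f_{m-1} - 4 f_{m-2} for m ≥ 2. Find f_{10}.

-3072

f_2 = 4·(-6) - 4·(-3) = -12
f_3 = 4·(-12) - 4·(-6) = -24
f_4 = 4·(-24) - 4·(-12) = -48
f_5 = 4·(-48) - 4·(-24) = -96
f_6 = 4·(-96) - 4·(-48) = -192
f_7 = 4·(-192) - 4·(-96) = -384
f_8 = 4·(-384) - 4·(-192) = -768
f_9 = 4·(-768) - 4·(-384) = -1536
f_{10} = 4·(-1536) - 4·(-768) = -3072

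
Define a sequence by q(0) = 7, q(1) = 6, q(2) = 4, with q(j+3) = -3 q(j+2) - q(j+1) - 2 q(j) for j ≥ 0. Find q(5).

q(3) = -3·4 - 6 - 2·7 = -32
q(4) = -3·(-32) - 4 - 2·6 = 80
q(5) = -3·80 - (-32) - 2·4 = -216

-216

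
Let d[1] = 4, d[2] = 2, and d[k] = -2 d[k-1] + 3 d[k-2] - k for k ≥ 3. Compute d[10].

d[3] = -2·2 + 3·4 - 3 = 5
d[4] = -2·5 + 3·2 - 4 = -8
d[5] = -2·(-8) + 3·5 - 5 = 26
d[6] = -2·26 + 3·(-8) - 6 = -82
d[7] = -2·(-82) + 3·26 - 7 = 235
d[8] = -2·235 + 3·(-82) - 8 = -724
d[9] = -2·(-724) + 3·235 - 9 = 2144
d[10] = -2·2144 + 3·(-724) - 10 = -6470

-6470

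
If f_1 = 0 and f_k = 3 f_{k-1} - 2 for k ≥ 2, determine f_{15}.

-4782968

The fixed point is -2/(1 - 3) = 1, so f_k - 1 = 3(f_{k-1} - 1).
Hence f_k = -1·3^{k-1} + 1.
f_{15} = -1·3^{14} + 1 = -1·4782969 + 1 = -4782968.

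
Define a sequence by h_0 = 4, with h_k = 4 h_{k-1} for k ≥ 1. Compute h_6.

h_1 = 4·4 = 16
h_2 = 4·16 = 64
h_3 = 4·64 = 256
h_4 = 4·256 = 1024
h_5 = 4·1024 = 4096
h_6 = 4·4096 = 16384

16384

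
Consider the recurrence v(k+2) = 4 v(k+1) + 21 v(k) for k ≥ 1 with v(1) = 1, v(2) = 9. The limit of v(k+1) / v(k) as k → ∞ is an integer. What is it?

7

The characteristic equation is r^2 - 4r - 21 = 0, which factors as (r - 7)(r + 3) = 0.
So the roots are 7 and -3. Since |7| > |-3| and the coefficient of 7^k is non-zero, the ratio tends to 7.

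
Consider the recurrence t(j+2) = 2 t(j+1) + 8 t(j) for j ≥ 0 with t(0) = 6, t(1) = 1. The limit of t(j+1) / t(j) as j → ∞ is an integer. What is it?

The characteristic equation is r^2 - 2r - 8 = 0, which factors as (r - 4)(r + 2) = 0.
So the roots are 4 and -2. Since |4| > |-2| and the coefficient of 4^j is non-zero, the ratio tends to 4.

4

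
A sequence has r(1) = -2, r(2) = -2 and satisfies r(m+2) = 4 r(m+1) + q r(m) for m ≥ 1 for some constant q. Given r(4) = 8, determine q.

-4

r(3) = -8 - 2q
r(4) = -32 - 10q
So -32 - 10q = 8, giving q = -4.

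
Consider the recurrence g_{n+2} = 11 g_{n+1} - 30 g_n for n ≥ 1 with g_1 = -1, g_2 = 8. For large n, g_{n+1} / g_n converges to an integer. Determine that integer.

The characteristic equation is r^2 - 11r + 30 = 0, which factors as (r - 6)(r - 5) = 0.
So the roots are 6 and 5. Since |6| > |5| and the coefficient of 6^n is non-zero, the ratio tends to 6.

6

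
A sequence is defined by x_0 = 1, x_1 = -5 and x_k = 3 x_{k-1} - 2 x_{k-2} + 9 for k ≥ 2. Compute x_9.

x_2 = 3*(-5) - 2*1 + 9 = -8
x_3 = 3*(-8) - 2*(-5) + 9 = -5
x_4 = 3*(-5) - 2*(-8) + 9 = 10
x_5 = 3*10 - 2*(-5) + 9 = 49
x_6 = 3*49 - 2*10 + 9 = 136
x_7 = 3*136 - 2*49 + 9 = 319
x_8 = 3*319 - 2*136 + 9 = 694
x_9 = 3*694 - 2*319 + 9 = 1453

1453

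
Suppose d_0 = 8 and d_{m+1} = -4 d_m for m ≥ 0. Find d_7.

-131072

d_1 = -4·8 = -32
d_2 = -4·(-32) = 128
d_3 = -4·128 = -512
d_4 = -4·(-512) = 2048
d_5 = -4·2048 = -8192
d_6 = -4·(-8192) = 32768
d_7 = -4·32768 = -131072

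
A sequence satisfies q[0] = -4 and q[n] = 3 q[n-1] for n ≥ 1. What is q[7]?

-8748

q[1] = 3*(-4) = -12
q[2] = 3*(-12) = -36
q[3] = 3*(-36) = -108
q[4] = 3*(-108) = -324
q[5] = 3*(-324) = -972
q[6] = 3*(-972) = -2916
q[7] = 3*(-2916) = -8748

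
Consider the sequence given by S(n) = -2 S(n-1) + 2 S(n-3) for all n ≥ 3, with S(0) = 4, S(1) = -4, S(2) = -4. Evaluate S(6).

S(3) = -2*(-4) + 2*4 = 16
S(4) = -2*16 + 2*(-4) = -40
S(5) = -2*(-40) + 2*(-4) = 72
S(6) = -2*72 + 2*16 = -112

-112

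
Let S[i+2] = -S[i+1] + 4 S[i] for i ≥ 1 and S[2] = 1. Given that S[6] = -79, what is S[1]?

Let S[1] = x.
S[3] = -1 + 4x
S[4] = 5 - 4x
S[5] = -9 + 20x
S[6] = 29 - 36x
So 29 - 36x = -79, giving x = 3.

3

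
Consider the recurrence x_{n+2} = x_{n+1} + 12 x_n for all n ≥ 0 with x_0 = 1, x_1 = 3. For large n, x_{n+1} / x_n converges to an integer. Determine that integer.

4

The characteristic equation is r^2 - r - 12 = 0, which factors as (r - 4)(r + 3) = 0.
So the roots are 4 and -3. Since |4| > |-3| and the coefficient of 4^n is non-zero, the ratio tends to 4.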